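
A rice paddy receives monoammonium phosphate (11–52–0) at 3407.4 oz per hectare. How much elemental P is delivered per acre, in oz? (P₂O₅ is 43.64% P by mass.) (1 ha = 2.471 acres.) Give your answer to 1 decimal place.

P₂O₅ per hectare = 3407.4 × 52% = 1771.85 oz.
Elemental P = 1771.85 × 0.4364 = 773.234 oz per hectare.
Convert to per acre: 773.234 × 0.404694 = 312.924 oz.

312.9 oz P per acre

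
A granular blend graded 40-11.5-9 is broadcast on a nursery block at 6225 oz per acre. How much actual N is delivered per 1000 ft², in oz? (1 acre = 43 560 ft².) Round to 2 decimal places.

nitrogen per acre = 6225 × 40% = 2490 oz.
Convert to per 1000 ft²: 2490 × 0.0229568 = 57.1625 oz.

57.16 oz N per thousand sq ft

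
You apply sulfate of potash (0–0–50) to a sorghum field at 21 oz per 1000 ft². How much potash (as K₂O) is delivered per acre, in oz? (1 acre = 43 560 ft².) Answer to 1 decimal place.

457.4 oz K₂O per acre

K₂O per 1000 ft² = 21 × 50% = 10.5 oz.
Convert to per acre: 10.5 × 43.56 = 457.38 oz.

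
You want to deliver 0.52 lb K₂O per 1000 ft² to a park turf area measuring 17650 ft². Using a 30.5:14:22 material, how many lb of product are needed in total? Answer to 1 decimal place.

41.7 lb

Product per 1000 ft² = 0.52 / 22% = 2.36364 lb.
Total product = 2.36364 × 17650 / 1000 = 41.7182 lb.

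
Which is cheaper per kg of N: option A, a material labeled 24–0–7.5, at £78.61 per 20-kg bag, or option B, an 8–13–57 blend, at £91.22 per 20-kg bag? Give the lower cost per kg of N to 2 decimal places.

option A: N per bag = 20 × 24% = 4.8 kg; cost = 78.61 / 4.8 = £16.3771/kg N.
option B: N per bag = 20 × 8% = 1.6 kg; cost = 91.22 / 1.6 = £57.0125/kg N.
option A is cheaper.

£16.38 per kg N (option A)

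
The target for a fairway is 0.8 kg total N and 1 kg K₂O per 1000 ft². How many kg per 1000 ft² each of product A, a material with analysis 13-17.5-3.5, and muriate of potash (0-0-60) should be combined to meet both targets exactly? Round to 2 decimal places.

With a, b = kg per 1000 ft² of product A and muriate of potash:
N: 0.13·a + 0·b = 0.8
K₂O: 0.035·a + 0.6·b = 1
Eliminate b: (row1) − 0/0.6·(row2) → 0.13·a = 0.8, so a = 6.15385.
Then b = (1 − 0.035·6.15385) / 0.6 = 1.30769.

6.15 kg product A, 1.31 kg muriate of potash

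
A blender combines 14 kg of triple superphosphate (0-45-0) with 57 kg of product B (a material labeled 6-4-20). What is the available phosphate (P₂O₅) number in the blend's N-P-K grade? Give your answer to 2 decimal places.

Total mass = 14 + 57 = 71 kg.
P₂O₅ mass = 45%×14 + 4%×57 = 8.58 kg.
% P₂O₅ = 8.58 / 71 = 12.0845%.

12.08% P₂O₅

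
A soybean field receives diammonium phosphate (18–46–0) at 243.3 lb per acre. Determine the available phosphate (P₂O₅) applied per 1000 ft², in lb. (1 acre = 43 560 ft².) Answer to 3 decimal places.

2.569 lb P₂O₅ per thousand sq ft

P₂O₅ per acre = 243.3 × 46% = 111.918 lb.
Convert to per 1000 ft²: 111.918 × 0.0229568 = 2.56928 lb.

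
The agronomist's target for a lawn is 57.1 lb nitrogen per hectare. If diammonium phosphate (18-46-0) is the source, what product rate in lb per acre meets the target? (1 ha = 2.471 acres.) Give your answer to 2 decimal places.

Product per hectare = 57.1 / 18% = 317.222 lb.
Convert to per acre: 317.222 × 0.404694 = 128.378 lb.

128.38 lb of product per acre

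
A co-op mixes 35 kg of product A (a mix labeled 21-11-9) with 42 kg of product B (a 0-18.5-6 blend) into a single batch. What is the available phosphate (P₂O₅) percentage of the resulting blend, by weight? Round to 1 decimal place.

15.1% P₂O₅

Total mass = 35 + 42 = 77 kg.
P₂O₅ mass = 11%×35 + 18.5%×42 = 11.62 kg.
% P₂O₅ = 11.62 / 77 = 15.0909%.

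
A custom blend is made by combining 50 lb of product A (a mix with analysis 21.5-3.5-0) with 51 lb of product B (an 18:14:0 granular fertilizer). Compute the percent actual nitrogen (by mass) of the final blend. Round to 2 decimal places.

Total mass = 50 + 51 = 101 lb.
N mass = 21.5%×50 + 18%×51 = 19.93 lb.
% N = 19.93 / 101 = 19.7327%.

19.73% N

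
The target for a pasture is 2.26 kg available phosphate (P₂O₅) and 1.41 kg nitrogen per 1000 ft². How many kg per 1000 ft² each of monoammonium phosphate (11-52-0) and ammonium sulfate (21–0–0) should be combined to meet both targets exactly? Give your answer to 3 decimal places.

With a, b = kg per 1000 ft² of monoammonium phosphate and ammonium sulfate:
P₂O₅: 0.52·a + 0·b = 2.26
N: 0.11·a + 0.21·b = 1.41
Solving simultaneously: a = 4.34615, b = 4.43773.

4.346 kg monoammonium phosphate, 4.438 kg ammonium sulfate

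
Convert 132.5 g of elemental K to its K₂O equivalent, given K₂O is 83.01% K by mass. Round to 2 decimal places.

K₂O = 132.5 / 0.8301 = 159.619 g.

159.62 g K₂O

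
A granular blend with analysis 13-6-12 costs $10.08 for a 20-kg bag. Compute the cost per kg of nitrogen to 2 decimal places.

$3.88 per kg N

N in bag = 20 × 13% = 2.6 kg.
Cost per kg N = $10.08 / 2.6 = $3.8769.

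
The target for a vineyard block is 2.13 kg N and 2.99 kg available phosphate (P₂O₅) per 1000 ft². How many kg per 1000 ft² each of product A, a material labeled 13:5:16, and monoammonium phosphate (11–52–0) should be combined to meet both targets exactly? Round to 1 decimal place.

12.5 kg product A, 4.5 kg monoammonium phosphate

With a, b = kg per 1000 ft² of product A and monoammonium phosphate:
N: 0.13·a + 0.11·b = 2.13
P₂O₅: 0.05·a + 0.52·b = 2.99
Eliminate a: (row1) − 0.13/0.05·(row2) → -1.242·b = -5.644, so b = 4.54428.
Back-substitute: a = (2.13 − 0.11·4.54428) / 0.13 = 12.5395.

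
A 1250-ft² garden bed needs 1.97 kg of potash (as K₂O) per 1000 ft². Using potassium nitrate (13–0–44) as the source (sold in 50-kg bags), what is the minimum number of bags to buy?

1 bags

Product per 1000 ft² = 1.97 / 44% = 4.47727 kg.
Total product = 4.47727 × 1250 / 1000 = 5.59659 kg.
Bags = ⌈5.59659 / 50⌉ = 1.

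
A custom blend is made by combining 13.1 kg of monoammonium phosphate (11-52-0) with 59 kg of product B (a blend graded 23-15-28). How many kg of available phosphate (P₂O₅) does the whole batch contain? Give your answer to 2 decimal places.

15.66 kg P₂O₅

P₂O₅ mass = 52%×13.1 + 15%×59 = 15.662 kg.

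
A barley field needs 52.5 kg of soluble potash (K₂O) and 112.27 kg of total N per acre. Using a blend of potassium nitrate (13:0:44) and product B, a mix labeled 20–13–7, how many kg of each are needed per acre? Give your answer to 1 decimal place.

With a, b = kg per acre of potassium nitrate and product B:
K₂O: 0.44·a + 0.07·b = 52.5
N: 0.13·a + 0.2·b = 112.27
Solving simultaneously: a = 33.474, b = 539.592.

33.5 kg potassium nitrate, 539.6 kg product B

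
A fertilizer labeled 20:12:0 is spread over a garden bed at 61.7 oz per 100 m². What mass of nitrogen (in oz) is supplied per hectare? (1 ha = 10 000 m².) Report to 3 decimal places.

nitrogen per 100 m² = 61.7 × 20% = 12.34 oz.
Convert to per hectare: 12.34 × 100 = 1234 oz.

1234.000 oz N per hectare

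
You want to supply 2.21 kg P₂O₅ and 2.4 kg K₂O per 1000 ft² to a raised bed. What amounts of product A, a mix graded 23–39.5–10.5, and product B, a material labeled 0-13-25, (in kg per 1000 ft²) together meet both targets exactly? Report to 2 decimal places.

Let a = kg of product A, b = kg of product B (per 1000 ft²).
P₂O₅: 0.395·a + 0.13·b = 2.21
K₂O: 0.105·a + 0.25·b = 2.4
Eliminate b: (row1) − 0.13/0.25·(row2) → 0.3404·a = 0.962, so a = 2.82609.
Then b = (2.4 − 0.105·2.82609) / 0.25 = 8.41304.

2.83 kg product A, 8.41 kg product B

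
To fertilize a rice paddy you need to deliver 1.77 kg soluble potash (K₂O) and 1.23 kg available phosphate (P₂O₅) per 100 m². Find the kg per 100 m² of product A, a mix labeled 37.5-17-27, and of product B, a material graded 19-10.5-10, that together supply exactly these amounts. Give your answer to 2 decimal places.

With a, b = kg per 100 m² of product A and product B:
K₂O: 0.27·a + 0.1·b = 1.77
P₂O₅: 0.17·a + 0.105·b = 1.23
Eliminate a: (row1) − 0.27/0.17·(row2) → -0.0667647·b = -0.183529, so b = 2.7489.
Back-substitute: a = (1.77 − 0.1·2.7489) / 0.27 = 5.53744.

5.54 kg product A, 2.75 kg product B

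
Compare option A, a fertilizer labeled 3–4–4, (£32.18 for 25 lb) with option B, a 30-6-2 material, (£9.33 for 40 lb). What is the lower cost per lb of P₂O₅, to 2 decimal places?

option A: P₂O₅ per bag = 25 × 4% = 1 lb; cost = 32.18 / 1 = £32.1800/lb P₂O₅.
option B: P₂O₅ per bag = 40 × 6% = 2.4 lb; cost = 9.33 / 2.4 = £3.8875/lb P₂O₅.
option B is cheaper.

£3.89 per lb P₂O₅ (option B)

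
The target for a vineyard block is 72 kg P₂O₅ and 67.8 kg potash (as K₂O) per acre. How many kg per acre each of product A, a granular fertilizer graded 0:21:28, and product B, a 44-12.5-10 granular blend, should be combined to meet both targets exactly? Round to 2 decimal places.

Let a = kg of product A, b = kg of product B (per acre).
P₂O₅: 0.21·a + 0.125·b = 72
K₂O: 0.28·a + 0.1·b = 67.8
Solving simultaneously: a = 91.0714, b = 423.

91.07 kg product A, 423.00 kg product B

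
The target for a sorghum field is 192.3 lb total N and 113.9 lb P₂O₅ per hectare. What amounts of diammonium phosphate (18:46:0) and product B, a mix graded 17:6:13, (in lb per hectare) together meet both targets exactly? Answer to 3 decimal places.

116.098 lb diammonium phosphate, 1008.249 lb product B

With a, b = lb per hectare of diammonium phosphate and product B:
N: 0.18·a + 0.17·b = 192.3
P₂O₅: 0.46·a + 0.06·b = 113.9
Eliminate a: (row1) − 0.18/0.46·(row2) → 0.146522·b = 147.73, so b = 1008.2493.
Back-substitute: a = (192.3 − 0.17·1008.2493) / 0.18 = 116.0979.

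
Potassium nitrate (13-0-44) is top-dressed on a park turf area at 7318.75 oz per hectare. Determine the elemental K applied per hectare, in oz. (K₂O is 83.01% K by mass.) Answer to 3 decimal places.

K₂O per hectare = 7318.75 × 44% = 3220.25 oz.
Elemental K = 3220.25 × 0.8301 = 2673.1295 oz per hectare.

2673.130 oz K per hectare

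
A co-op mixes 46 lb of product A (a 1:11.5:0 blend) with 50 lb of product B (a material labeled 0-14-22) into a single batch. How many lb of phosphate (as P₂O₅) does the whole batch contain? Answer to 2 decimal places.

P₂O₅ mass = 11.5%×46 + 14%×50 = 12.29 lb.

12.29 lb P₂O₅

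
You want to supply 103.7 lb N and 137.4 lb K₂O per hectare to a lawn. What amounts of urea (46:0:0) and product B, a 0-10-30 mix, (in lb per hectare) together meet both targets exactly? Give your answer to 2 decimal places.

Per-hectare balance (a = urea, b = product B):
N: 0.46·a + 0·b = 103.7
K₂O: 0·a + 0.3·b = 137.4
Solving simultaneously: a = 225.4348, b = 458.

225.43 lb urea, 458.00 lb product B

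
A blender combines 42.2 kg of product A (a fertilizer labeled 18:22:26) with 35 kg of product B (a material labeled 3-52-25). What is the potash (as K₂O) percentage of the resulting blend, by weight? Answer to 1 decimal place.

25.5% K₂O

Total mass = 42.2 + 35 = 77.2 kg.
K₂O mass = 26%×42.2 + 25%×35 = 19.722 kg.
% K₂O = 19.722 / 77.2 = 25.5466%.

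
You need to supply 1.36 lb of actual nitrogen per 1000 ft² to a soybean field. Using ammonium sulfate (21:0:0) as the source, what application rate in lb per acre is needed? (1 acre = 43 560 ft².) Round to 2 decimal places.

282.10 lb of product per acre

Product per 1000 ft² = 1.36 / 21% = 6.47619 lb.
Convert to per acre: 6.47619 × 43.56 = 282.103 lb.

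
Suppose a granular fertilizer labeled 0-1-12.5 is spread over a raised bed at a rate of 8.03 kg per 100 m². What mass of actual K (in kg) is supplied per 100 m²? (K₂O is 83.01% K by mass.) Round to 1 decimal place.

0.8 kg K per hundred sq m

K₂O per 100 m² = 8.03 × 12.5% = 1.00375 kg.
Elemental K = 1.00375 × 0.8301 = 0.833213 kg per 100 m².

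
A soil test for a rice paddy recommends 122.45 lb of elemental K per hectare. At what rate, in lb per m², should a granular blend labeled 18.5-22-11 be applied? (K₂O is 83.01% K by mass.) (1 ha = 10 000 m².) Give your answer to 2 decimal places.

As K₂O: 122.45 / 0.8301 = 147.512 lb per hectare.
Product per hectare = 147.512 / 11% = 1341.02 lb.
Convert to per m²: 1341.02 × 0.0001 = 0.134102 lb.

0.13 lb of product per sq m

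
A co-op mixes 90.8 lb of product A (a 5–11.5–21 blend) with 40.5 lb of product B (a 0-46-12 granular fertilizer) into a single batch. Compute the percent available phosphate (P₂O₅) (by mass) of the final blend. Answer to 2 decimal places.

22.14% P₂O₅

Total mass = 90.8 + 40.5 = 131.3 lb.
P₂O₅ mass = 11.5%×90.8 + 46%×40.5 = 29.072 lb.
% P₂O₅ = 29.072 / 131.3 = 22.1417%.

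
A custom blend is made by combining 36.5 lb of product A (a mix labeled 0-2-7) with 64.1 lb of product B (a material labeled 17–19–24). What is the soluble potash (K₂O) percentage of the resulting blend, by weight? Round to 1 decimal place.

17.8% K₂O

Total mass = 36.5 + 64.1 = 100.6 lb.
K₂O mass = 7%×36.5 + 24%×64.1 = 17.939 lb.
% K₂O = 17.939 / 100.6 = 17.832%.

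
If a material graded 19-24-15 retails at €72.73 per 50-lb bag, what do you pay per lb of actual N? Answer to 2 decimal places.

€7.66 per lb N

N in bag = 50 × 19% = 9.5 lb.
Cost per lb N = €72.73 / 9.5 = €7.6558.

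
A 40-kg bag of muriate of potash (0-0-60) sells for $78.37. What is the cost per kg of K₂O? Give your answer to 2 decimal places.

$3.27 per kg K₂O

K₂O in bag = 40 × 60% = 24 kg.
Cost per kg K₂O = $78.37 / 24 = $3.2654.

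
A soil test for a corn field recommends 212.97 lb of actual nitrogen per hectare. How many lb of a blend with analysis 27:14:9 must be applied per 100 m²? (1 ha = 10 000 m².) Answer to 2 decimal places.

7.89 lb of product per hundred sq m

Product per hectare = 212.97 / 27% = 788.778 lb.
Convert to per 100 m²: 788.778 × 0.01 = 7.88778 lb.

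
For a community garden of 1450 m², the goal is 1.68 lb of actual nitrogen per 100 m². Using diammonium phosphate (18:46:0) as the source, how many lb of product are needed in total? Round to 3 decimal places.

135.333 lb

Product per 100 m² = 1.68 / 18% = 9.33333 lb.
Total product = 9.33333 × 1450 / 100 = 135.3333 lb.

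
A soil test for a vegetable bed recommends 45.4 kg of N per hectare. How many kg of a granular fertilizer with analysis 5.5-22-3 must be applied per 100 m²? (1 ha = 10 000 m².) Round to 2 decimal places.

Product per hectare = 45.4 / 5.5% = 825.455 kg.
Convert to per 100 m²: 825.455 × 0.01 = 8.25455 kg.

8.25 kg of product per hundred sq m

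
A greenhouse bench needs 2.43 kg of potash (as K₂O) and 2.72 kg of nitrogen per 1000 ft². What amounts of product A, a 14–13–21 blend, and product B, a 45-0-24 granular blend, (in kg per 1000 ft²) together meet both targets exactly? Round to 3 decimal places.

7.236 kg product A, 3.793 kg product B

With a, b = kg per 1000 ft² of product A and product B:
K₂O: 0.21·a + 0.24·b = 2.43
N: 0.14·a + 0.45·b = 2.72
From row1: a = (2.43 − 0.24·b) / 0.21.
Into row2: 0.14·(2.43 − 0.24·b)/0.21 + 0.45·b = 2.72 → b = 3.7931, a = 7.23645.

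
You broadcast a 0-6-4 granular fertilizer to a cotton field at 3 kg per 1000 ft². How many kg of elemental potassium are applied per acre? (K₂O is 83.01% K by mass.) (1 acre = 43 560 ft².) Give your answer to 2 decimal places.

K₂O per 1000 ft² = 3 × 4% = 0.12 kg.
Elemental K = 0.12 × 0.8301 = 0.099612 kg per 1000 ft².
Convert to per acre: 0.099612 × 43.56 = 4.3391 kg.

4.34 kg K per acre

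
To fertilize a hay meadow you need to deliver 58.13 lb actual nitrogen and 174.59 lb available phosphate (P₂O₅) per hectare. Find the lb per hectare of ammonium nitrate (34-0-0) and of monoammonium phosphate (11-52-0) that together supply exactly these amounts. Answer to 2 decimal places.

With a, b = lb per hectare of ammonium nitrate and monoammonium phosphate:
N: 0.34·a + 0.11·b = 58.13
P₂O₅: 0·a + 0.52·b = 174.59
Solving simultaneously: a = 62.3456, b = 335.75.

62.35 lb ammonium nitrate, 335.75 lb monoammonium phosphate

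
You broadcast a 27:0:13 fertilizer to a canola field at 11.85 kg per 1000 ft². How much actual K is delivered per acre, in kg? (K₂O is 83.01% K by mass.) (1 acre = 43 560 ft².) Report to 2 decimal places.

K₂O per 1000 ft² = 11.85 × 13% = 1.5405 kg.
Elemental K = 1.5405 × 0.8301 = 1.27877 kg per 1000 ft².
Convert to per acre: 1.27877 × 43.56 = 55.7032 kg.

55.70 kg K per acre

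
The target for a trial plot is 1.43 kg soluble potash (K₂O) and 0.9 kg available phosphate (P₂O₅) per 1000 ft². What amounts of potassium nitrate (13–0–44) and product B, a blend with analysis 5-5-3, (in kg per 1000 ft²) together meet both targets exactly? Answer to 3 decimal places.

2.023 kg potassium nitrate, 18.000 kg product B

With a, b = kg per 1000 ft² of potassium nitrate and product B:
K₂O: 0.44·a + 0.03·b = 1.43
P₂O₅: 0·a + 0.05·b = 0.9
Solving simultaneously: a = 2.02273, b = 18.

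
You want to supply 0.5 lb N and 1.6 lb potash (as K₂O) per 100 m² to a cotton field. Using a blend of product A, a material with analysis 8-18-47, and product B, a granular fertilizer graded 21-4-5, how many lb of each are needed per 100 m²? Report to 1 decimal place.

Let a = lb of product A, b = lb of product B (per 100 m²).
N: 0.08·a + 0.21·b = 0.5
K₂O: 0.47·a + 0.05·b = 1.6
Eliminate b: (row1) − 0.21/0.05·(row2) → -1.894·a = -6.22, so a = 3.28405.
Then b = (1.6 − 0.47·3.28405) / 0.05 = 1.12988.

3.3 lb product A, 1.1 lb product B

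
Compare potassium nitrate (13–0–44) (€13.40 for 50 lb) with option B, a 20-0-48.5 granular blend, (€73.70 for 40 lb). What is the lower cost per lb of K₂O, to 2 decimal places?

potassium nitrate: K₂O per bag = 50 × 44% = 22 lb; cost = 13.40 / 22 = €0.6091/lb K₂O.
option B: K₂O per bag = 40 × 48.5% = 19.4 lb; cost = 73.70 / 19.4 = €3.7990/lb K₂O.
potassium nitrate is cheaper.

€0.61 per lb K₂O (potassium nitrate)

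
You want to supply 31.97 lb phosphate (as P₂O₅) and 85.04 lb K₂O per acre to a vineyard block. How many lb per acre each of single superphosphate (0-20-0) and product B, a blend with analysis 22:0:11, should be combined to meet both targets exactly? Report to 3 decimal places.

With a, b = lb per acre of single superphosphate and product B:
P₂O₅: 0.2·a + 0·b = 31.97
K₂O: 0·a + 0.11·b = 85.04
Solving simultaneously: a = 159.85, b = 773.0909.

159.850 lb single superphosphate, 773.091 lb product B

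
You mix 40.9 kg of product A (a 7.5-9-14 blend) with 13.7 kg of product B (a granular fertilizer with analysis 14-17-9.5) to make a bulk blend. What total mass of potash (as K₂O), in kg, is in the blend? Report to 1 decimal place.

7.0 kg K₂O

K₂O mass = 14%×40.9 + 9.5%×13.7 = 7.0275 kg.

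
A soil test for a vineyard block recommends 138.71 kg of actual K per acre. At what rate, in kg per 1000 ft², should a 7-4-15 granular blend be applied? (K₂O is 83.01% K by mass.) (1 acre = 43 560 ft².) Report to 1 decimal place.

As K₂O: 138.71 / 0.8301 = 167.1 kg per acre.
Product per acre = 167.1 / 15% = 1114 kg.
Convert to per 1000 ft²: 1114 × 0.0229568 = 25.574 kg.

25.6 kg of product per thousand sq ft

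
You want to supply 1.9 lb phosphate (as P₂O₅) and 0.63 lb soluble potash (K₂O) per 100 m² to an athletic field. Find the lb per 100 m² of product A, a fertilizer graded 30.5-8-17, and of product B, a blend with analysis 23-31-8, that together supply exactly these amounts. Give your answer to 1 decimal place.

Per-100 m² balance (a = product A, b = product B):
P₂O₅: 0.08·a + 0.31·b = 1.9
K₂O: 0.17·a + 0.08·b = 0.63
Eliminate a: (row1) − 0.08/0.17·(row2) → 0.272353·b = 1.60353, so b = 5.88769.
Back-substitute: a = (1.9 − 0.31·5.88769) / 0.08 = 0.935205.

0.9 lb product A, 5.9 lb product B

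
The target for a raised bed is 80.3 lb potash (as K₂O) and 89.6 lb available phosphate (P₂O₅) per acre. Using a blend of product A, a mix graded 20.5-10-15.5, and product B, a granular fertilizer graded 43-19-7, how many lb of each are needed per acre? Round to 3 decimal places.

With a, b = lb per acre of product A and product B:
K₂O: 0.155·a + 0.07·b = 80.3
P₂O₅: 0.1·a + 0.19·b = 89.6
Eliminate a: (row1) − 0.155/0.1·(row2) → -0.2245·b = -58.58, so b = 260.9354.
Back-substitute: a = (80.3 − 0.07·260.9354) / 0.155 = 400.2227.

400.223 lb product A, 260.935 lb product B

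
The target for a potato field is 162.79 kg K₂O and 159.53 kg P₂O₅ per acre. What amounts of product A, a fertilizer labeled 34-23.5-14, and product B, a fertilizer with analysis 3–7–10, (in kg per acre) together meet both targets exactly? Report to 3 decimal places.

With a, b = kg per acre of product A and product B:
K₂O: 0.14·a + 0.1·b = 162.79
P₂O₅: 0.235·a + 0.07·b = 159.53
Eliminate a: (row1) − 0.14/0.235·(row2) → 0.0582979·b = 67.7509, so b = 1162.1496.
Back-substitute: a = (162.79 − 0.1·1162.1496) / 0.14 = 332.6788.

332.679 kg product A, 1162.150 kg product B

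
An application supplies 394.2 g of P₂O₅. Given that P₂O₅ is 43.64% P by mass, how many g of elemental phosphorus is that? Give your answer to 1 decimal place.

P = 394.2 × 0.4364 = 172.029 g.

172.0 g P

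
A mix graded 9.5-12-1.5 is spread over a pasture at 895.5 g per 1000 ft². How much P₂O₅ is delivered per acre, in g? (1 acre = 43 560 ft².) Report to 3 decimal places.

4680.958 g P₂O₅ per acre

P₂O₅ per 1000 ft² = 895.5 × 12% = 107.46 g.
Convert to per acre: 107.46 × 43.56 = 4680.9576 g.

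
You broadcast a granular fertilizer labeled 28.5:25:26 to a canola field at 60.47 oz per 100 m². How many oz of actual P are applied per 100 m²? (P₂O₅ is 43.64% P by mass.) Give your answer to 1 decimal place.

6.6 oz P per hundred sq m

P₂O₅ per 100 m² = 60.47 × 25% = 15.1175 oz.
Elemental P = 15.1175 × 0.4364 = 6.59728 oz per 100 m².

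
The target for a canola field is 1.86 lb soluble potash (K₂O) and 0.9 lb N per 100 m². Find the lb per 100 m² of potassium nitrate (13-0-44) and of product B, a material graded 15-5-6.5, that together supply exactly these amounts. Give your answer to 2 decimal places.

With a, b = lb per 100 m² of potassium nitrate and product B:
K₂O: 0.44·a + 0.065·b = 1.86
N: 0.13·a + 0.15·b = 0.9
Solving simultaneously: a = 3.83145, b = 2.67941.

3.83 lb potassium nitrate, 2.68 lb product B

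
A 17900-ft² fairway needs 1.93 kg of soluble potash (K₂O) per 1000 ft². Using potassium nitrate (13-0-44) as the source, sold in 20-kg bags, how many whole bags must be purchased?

Product per 1000 ft² = 1.93 / 44% = 4.38636 kg.
Total product = 4.38636 × 17900 / 1000 = 78.5159 kg.
Bags = ⌈78.5159 / 20⌉ = 4.

4 bags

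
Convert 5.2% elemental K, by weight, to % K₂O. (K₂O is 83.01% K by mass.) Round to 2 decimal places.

%K₂O = 5.2 / 0.8301 = 6.26431%.

6.26% K₂O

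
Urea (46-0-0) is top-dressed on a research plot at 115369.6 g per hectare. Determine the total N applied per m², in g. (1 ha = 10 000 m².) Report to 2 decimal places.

5.31 g N per sq m

nitrogen per hectare = 115369.6 × 46% = 53070 g.
Convert to per m²: 53070 × 0.0001 = 5.307 g.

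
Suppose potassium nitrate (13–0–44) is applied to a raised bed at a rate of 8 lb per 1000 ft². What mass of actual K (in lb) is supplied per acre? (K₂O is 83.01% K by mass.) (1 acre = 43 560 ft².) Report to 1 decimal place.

K₂O per 1000 ft² = 8 × 44% = 3.52 lb.
Elemental K = 3.52 × 0.8301 = 2.92195 lb per 1000 ft².
Convert to per acre: 2.92195 × 43.56 = 127.28 lb.

127.3 lb K per acre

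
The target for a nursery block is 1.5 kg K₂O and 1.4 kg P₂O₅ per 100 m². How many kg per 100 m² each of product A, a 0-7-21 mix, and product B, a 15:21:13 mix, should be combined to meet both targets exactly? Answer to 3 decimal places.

Per-100 m² balance (a = product A, b = product B):
K₂O: 0.21·a + 0.13·b = 1.5
P₂O₅: 0.07·a + 0.21·b = 1.4
Eliminate a: (row1) − 0.21/0.07·(row2) → -0.5·b = -2.7, so b = 5.4.
Back-substitute: a = (1.5 − 0.13·5.4) / 0.21 = 3.8.

3.800 kg product A, 5.400 kg product B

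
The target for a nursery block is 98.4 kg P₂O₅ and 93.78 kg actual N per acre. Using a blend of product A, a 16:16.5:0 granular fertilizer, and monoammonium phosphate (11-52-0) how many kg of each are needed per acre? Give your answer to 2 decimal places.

With a, b = kg per acre of product A and monoammonium phosphate:
P₂O₅: 0.165·a + 0.52·b = 98.4
N: 0.16·a + 0.11·b = 93.78
Eliminate a: (row1) − 0.165/0.16·(row2) → 0.406563·b = 1.68937, so b = 4.15527.
Back-substitute: a = (98.4 − 0.52·4.15527) / 0.165 = 583.268.

583.27 kg product A, 4.16 kg monoammonium phosphate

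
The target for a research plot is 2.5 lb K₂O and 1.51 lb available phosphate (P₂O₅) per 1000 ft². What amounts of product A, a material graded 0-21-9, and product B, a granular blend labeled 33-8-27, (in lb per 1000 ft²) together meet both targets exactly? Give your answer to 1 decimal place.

Let a = lb of product A, b = lb of product B (per 1000 ft²).
K₂O: 0.09·a + 0.27·b = 2.5
P₂O₅: 0.21·a + 0.08·b = 1.51
Eliminate a: (row1) − 0.09/0.21·(row2) → 0.235714·b = 1.85286, so b = 7.86061.
Back-substitute: a = (2.5 − 0.27·7.86061) / 0.09 = 4.19596.

4.2 lb product A, 7.9 lb product B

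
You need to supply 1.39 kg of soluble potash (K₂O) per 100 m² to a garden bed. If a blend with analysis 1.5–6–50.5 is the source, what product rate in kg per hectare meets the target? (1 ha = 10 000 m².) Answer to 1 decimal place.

275.2 kg of product per hectare

Product per 100 m² = 1.39 / 50.5% = 2.75248 kg.
Convert to per hectare: 2.75248 × 100 = 275.248 kg.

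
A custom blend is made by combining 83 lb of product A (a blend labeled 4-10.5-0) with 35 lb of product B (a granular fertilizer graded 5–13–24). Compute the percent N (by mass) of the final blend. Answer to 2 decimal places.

4.30% N

Total mass = 83 + 35 = 118 lb.
N mass = 4%×83 + 5%×35 = 5.07 lb.
% N = 5.07 / 118 = 4.29661%.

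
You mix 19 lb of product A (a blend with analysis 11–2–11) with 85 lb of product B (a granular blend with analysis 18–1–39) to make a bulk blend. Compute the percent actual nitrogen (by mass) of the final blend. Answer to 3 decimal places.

16.721% N

Total mass = 19 + 85 = 104 lb.
N mass = 11%×19 + 18%×85 = 17.39 lb.
% N = 17.39 / 104 = 16.7212%.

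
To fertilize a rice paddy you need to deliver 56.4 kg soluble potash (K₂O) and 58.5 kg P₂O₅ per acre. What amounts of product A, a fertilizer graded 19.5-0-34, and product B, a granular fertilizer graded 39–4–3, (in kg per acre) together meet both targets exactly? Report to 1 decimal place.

36.8 kg product A, 1462.5 kg product B

Let a = kg of product A, b = kg of product B (per acre).
K₂O: 0.34·a + 0.03·b = 56.4
P₂O₅: 0·a + 0.04·b = 58.5
Solving simultaneously: a = 36.8382, b = 1462.5.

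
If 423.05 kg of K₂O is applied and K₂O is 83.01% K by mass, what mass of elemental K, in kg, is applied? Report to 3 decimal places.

351.174 kg K

K = 423.05 × 0.8301 = 351.1738 kg.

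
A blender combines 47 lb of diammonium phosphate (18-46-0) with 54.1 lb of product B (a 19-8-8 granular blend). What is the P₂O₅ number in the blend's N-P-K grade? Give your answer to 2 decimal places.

25.67% P₂O₅

Total mass = 47 + 54.1 = 101.1 lb.
P₂O₅ mass = 46%×47 + 8%×54.1 = 25.948 lb.
% P₂O₅ = 25.948 / 101.1 = 25.6657%.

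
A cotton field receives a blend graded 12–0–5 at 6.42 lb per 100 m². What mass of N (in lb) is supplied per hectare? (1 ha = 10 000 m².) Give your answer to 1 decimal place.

nitrogen per 100 m² = 6.42 × 12% = 0.7704 lb.
Convert to per hectare: 0.7704 × 100 = 77.04 lb.

77.0 lb N per hectare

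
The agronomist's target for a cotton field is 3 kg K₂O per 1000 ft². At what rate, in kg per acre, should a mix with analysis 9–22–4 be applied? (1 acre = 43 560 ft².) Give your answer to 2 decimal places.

Product per 1000 ft² = 3 / 4% = 75 kg.
Convert to per acre: 75 × 43.56 = 3267 kg.

3267.00 kg of product per acre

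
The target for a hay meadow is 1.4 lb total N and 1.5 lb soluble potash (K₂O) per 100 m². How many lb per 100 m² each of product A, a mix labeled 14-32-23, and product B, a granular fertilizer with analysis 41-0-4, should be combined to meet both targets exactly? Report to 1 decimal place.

With a, b = lb per 100 m² of product A and product B:
N: 0.14·a + 0.41·b = 1.4
K₂O: 0.23·a + 0.04·b = 1.5
Solving simultaneously: a = 6.30214, b = 1.26268.

6.3 lb product A, 1.3 lb product B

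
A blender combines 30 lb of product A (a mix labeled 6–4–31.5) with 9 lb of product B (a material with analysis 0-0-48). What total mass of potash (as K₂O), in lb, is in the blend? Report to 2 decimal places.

13.77 lb K₂O

K₂O mass = 31.5%×30 + 48%×9 = 13.77 lb.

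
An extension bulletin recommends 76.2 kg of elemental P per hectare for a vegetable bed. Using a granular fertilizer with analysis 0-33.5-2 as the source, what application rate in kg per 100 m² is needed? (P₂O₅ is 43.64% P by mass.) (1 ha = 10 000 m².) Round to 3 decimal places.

5.212 kg of product per hundred sq m

As P₂O₅: 76.2 / 0.4364 = 174.61 kg per hectare.
Product per hectare = 174.61 / 33.5% = 521.225 kg.
Convert to per 100 m²: 521.225 × 0.01 = 5.21225 kg.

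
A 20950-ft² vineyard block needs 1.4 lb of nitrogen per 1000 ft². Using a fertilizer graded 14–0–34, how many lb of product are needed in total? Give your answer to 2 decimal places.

Product per 1000 ft² = 1.4 / 14% = 10 lb.
Total product = 10 × 20950 / 1000 = 209.5 lb.

209.50 lb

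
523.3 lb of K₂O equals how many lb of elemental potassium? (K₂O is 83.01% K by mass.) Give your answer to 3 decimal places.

K = 523.3 × 0.8301 = 434.3913 lb.

434.391 lb K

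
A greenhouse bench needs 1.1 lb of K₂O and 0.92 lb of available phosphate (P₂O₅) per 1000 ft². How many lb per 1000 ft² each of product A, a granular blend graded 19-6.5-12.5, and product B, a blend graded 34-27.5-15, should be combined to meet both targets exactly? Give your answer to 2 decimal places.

Per-1000 ft² balance (a = product A, b = product B):
K₂O: 0.125·a + 0.15·b = 1.1
P₂O₅: 0.065·a + 0.275·b = 0.92
Eliminate b: (row1) − 0.15/0.275·(row2) → 0.0895455·a = 0.598182, so a = 6.6802.
Then b = (0.92 − 0.065·6.6802) / 0.275 = 1.7665.

6.68 lb product A, 1.77 lb product B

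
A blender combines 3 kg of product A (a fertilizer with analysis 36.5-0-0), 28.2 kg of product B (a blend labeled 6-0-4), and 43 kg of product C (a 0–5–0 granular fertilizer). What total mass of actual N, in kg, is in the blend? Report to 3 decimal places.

2.787 kg N

N mass = 36.5%×3 + 6%×28.2 + 0%×43 = 2.787 kg.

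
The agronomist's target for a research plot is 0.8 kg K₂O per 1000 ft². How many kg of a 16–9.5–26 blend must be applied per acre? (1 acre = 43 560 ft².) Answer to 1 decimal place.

134.0 kg of product per acre

Product per 1000 ft² = 0.8 / 26% = 3.07692 kg.
Convert to per acre: 3.07692 × 43.56 = 134.031 kg.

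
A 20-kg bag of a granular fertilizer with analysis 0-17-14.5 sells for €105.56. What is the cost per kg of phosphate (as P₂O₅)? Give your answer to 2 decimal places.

P₂O₅ in bag = 20 × 17% = 3.4 kg.
Cost per kg P₂O₅ = €105.56 / 3.4 = €31.0471.

€31.05 per kg P₂O₅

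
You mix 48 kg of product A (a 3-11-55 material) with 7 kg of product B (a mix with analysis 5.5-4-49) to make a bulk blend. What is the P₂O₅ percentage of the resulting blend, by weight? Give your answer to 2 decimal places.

10.11% P₂O₅

Total mass = 48 + 7 = 55 kg.
P₂O₅ mass = 11%×48 + 4%×7 = 5.56 kg.
% P₂O₅ = 5.56 / 55 = 10.1091%.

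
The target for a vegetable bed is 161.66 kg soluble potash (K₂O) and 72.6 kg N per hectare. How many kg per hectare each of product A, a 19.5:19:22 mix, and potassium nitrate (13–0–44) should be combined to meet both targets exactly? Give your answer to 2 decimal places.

191.05 kg product A, 271.88 kg potassium nitrate

Per-hectare balance (a = product A, b = potassium nitrate):
K₂O: 0.22·a + 0.44·b = 161.66
N: 0.195·a + 0.13·b = 72.6
From row1: a = (161.66 − 0.44·b) / 0.22.
Into row2: 0.195·(161.66 − 0.44·b)/0.22 + 0.13·b = 72.6 → b = 271.883, a = 191.052.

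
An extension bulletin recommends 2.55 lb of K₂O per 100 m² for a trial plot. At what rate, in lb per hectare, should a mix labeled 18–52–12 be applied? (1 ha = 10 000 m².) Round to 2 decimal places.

2125.00 lb of product per hectare

Product per 100 m² = 2.55 / 12% = 21.25 lb.
Convert to per hectare: 21.25 × 100 = 2125 lb.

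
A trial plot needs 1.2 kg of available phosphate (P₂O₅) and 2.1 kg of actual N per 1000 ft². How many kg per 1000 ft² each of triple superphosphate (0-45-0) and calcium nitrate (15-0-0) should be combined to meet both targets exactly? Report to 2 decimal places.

2.67 kg triple superphosphate, 14.00 kg calcium nitrate

Per-1000 ft² balance (a = triple superphosphate, b = calcium nitrate):
P₂O₅: 0.45·a + 0·b = 1.2
N: 0·a + 0.15·b = 2.1
Solving simultaneously: a = 2.66667, b = 14.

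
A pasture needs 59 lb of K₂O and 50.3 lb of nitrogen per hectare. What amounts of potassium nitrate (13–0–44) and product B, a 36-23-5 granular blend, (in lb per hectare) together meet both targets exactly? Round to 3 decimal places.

123.272 lb potassium nitrate, 95.207 lb product B

Per-hectare balance (a = potassium nitrate, b = product B):
K₂O: 0.44·a + 0.05·b = 59
N: 0.13·a + 0.36·b = 50.3
Solving simultaneously: a = 123.2719, b = 95.2074.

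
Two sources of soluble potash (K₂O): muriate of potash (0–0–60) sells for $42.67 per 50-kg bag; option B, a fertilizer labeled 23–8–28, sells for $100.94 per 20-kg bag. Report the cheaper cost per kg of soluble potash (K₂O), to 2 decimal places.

muriate of potash: K₂O per bag = 50 × 60% = 30 kg; cost = 42.67 / 30 = $1.4223/kg K₂O.
option B: K₂O per bag = 20 × 28% = 5.6 kg; cost = 100.94 / 5.6 = $18.0250/kg K₂O.
muriate of potash is cheaper.

$1.42 per kg K₂O (muriate of potash)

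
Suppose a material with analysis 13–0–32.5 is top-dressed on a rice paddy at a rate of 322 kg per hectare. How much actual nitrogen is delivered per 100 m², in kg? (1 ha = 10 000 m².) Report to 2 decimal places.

0.42 kg N per hundred sq m

nitrogen per hectare = 322 × 13% = 41.86 kg.
Convert to per 100 m²: 41.86 × 0.01 = 0.4186 kg.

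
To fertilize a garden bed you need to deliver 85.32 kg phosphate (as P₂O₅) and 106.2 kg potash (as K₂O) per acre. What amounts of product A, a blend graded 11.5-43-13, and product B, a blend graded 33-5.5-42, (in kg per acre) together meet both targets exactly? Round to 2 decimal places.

Let a = kg of product A, b = kg of product B (per acre).
P₂O₅: 0.43·a + 0.055·b = 85.32
K₂O: 0.13·a + 0.42·b = 106.2
From row1: a = (85.32 − 0.055·b) / 0.43.
Into row2: 0.13·(85.32 − 0.055·b)/0.43 + 0.42·b = 106.2 → b = 199.334, a = 172.922.

172.92 kg product A, 199.33 kg product B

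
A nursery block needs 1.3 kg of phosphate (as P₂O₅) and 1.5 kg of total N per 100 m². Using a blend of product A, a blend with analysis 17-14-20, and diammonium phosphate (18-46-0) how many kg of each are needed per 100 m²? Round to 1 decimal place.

With a, b = kg per 100 m² of product A and diammonium phosphate:
P₂O₅: 0.14·a + 0.46·b = 1.3
N: 0.17·a + 0.18·b = 1.5
Eliminate a: (row1) − 0.14/0.17·(row2) → 0.311765·b = 0.0647059, so b = 0.207547.
Back-substitute: a = (1.3 − 0.46·0.207547) / 0.14 = 8.60377.

8.6 kg product A, 0.2 kg diammonium phosphate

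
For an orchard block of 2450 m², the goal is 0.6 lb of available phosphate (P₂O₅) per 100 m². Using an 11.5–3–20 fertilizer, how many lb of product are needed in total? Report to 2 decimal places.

Product per 100 m² = 0.6 / 3% = 20 lb.
Total product = 20 × 2450 / 100 = 490 lb.

490.00 lb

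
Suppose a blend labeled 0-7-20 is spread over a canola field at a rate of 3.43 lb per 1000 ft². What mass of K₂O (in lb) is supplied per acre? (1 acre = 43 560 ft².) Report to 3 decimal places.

29.882 lb K₂O per acre

K₂O per 1000 ft² = 3.43 × 20% = 0.686 lb.
Convert to per acre: 0.686 × 43.56 = 29.8822 lb.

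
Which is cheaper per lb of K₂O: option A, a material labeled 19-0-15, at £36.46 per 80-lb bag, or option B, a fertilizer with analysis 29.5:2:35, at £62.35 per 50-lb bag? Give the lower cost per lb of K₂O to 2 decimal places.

option A: K₂O per bag = 80 × 15% = 12 lb; cost = 36.46 / 12 = £3.0383/lb K₂O.
option B: K₂O per bag = 50 × 35% = 17.5 lb; cost = 62.35 / 17.5 = £3.5629/lb K₂O.
option A is cheaper.

£3.04 per lb K₂O (option A)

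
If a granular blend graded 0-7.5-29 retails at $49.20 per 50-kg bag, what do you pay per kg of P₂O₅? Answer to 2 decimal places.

$13.12 per kg P₂O₅

P₂O₅ in bag = 50 × 7.5% = 3.75 kg.
Cost per kg P₂O₅ = $49.20 / 3.75 = $13.1200.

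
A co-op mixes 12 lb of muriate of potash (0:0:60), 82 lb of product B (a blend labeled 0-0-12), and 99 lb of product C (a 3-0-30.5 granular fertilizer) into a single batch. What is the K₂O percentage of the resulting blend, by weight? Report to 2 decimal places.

Total mass = 12 + 82 + 99 = 193 lb.
K₂O mass = 60%×12 + 12%×82 + 30.5%×99 = 47.235 lb.
% K₂O = 47.235 / 193 = 24.4741%.

24.47% K₂O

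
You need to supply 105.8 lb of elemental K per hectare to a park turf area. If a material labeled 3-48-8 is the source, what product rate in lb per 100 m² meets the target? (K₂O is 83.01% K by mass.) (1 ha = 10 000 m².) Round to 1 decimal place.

As K₂O: 105.8 / 0.8301 = 127.455 lb per hectare.
Product per hectare = 127.455 / 8% = 1593.18 lb.
Convert to per 100 m²: 1593.18 × 0.01 = 15.9318 lb.

15.9 lb of product per hundred sq m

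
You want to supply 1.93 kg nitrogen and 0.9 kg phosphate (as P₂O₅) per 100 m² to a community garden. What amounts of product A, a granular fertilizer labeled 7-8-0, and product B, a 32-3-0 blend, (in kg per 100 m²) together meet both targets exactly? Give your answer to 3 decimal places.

Let a = kg of product A, b = kg of product B (per 100 m²).
N: 0.07·a + 0.32·b = 1.93
P₂O₅: 0.08·a + 0.03·b = 0.9
From row1: a = (1.93 − 0.32·b) / 0.07.
Into row2: 0.08·(1.93 − 0.32·b)/0.07 + 0.03·b = 0.9 → b = 3.88936, a = 9.79149.

9.791 kg product A, 3.889 kg product B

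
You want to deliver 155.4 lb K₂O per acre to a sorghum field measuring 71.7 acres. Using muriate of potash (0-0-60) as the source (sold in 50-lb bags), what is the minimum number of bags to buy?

372 bags

Product per acre = 155.4 / 60% = 259 lb.
Total product = 259 × 71.7 = 18570.3 lb.
Bags = ⌈18570.3 / 50⌉ = 372.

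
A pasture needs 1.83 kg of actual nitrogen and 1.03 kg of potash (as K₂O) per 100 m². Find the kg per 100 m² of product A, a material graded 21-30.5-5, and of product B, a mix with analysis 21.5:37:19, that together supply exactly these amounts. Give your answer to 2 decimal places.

With a, b = kg per 100 m² of product A and product B:
N: 0.21·a + 0.215·b = 1.83
K₂O: 0.05·a + 0.19·b = 1.03
Eliminate a: (row1) − 0.21/0.05·(row2) → -0.583·b = -2.496, so b = 4.2813.
Back-substitute: a = (1.83 − 0.215·4.2813) / 0.21 = 4.33105.

4.33 kg product A, 4.28 kg product B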